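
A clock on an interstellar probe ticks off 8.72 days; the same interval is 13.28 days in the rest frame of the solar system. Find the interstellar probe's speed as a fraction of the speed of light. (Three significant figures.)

0.754c

γ = Δt/Δτ = 13.28/8.72 = 1.5229.
β = √(1 − 1/γ²) = √(1 − 0.431179) = √0.568821 = 0.754.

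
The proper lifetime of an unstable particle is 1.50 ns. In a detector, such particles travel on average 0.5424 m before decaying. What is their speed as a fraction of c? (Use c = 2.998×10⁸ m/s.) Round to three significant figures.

0.770c

Let x = d/(cτ) = 0.5424 m / (2.998×10⁸ m/s × 1.500×10^-9 s) = 1.2061. Since d = βγcτ, x = βγ = β/√(1−β²).
Solving: β² = x²/(1+x²) = 1.45468/2.45468 = 0.592615, so β = 0.770.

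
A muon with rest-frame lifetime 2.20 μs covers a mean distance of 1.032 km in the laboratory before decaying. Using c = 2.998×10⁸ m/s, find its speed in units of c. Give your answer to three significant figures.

0.843c

d = βγcτ ⇒ βγ = d/(cτ) = 1032 m / (659.56 m) = 1.5647.
β = (βγ)/√(1+(βγ)²) = 1.5647/√3.44829 = 0.843.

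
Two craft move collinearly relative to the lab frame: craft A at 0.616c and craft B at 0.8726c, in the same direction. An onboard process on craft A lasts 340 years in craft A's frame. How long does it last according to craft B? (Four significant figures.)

408.7 years

Transform craft A's velocity into craft B's frame: (0.616 − 0.8726)/(1 − 0.616·0.8726) = −0.2566/0.4624784, so the relative speed is 0.55484c.
γ for this relative speed: γ = 1/√(1 − 0.307847) = 1.202.
The clock on craft A records proper time, so craft B measures Δt = γΔτ = 1.202 × 340 = 408.7 years.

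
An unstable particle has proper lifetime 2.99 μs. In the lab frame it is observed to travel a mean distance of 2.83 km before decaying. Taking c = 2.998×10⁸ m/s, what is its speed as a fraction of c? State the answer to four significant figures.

0.9533c

Let x = d/(cτ) = 2830 m / (2.998×10⁸ m/s × 2.990×10^-6 s) = 3.1571. Since d = βγcτ, x = βγ = β/√(1−β²).
Solving: β² = x²/(1+x²) = 9.96728/10.96728 = 0.90882, so β = 0.9533.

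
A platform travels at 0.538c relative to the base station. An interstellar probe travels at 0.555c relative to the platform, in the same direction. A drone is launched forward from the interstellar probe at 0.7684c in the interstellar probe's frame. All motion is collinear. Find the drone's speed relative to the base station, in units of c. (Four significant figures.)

First combine the drone and interstellar probe (S''→S'): u₁ = (0.7684 + 0.555)/(1 + 0.7684×0.555) = 1.3234/1.426462 = 0.92775.
Then combine with the platform (S'→S): u = (0.92775 + 0.538)/(1 + 0.92775×0.538) = 1.46575/1.4991295 = 0.97773.

0.9777c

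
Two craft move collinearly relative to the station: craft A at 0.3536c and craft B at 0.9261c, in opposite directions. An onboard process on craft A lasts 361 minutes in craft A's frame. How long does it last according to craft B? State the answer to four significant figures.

1358 minutes

The velocity of craft A relative to craft B is (0.3536 + 0.9261)c / (1 + 0.3536×0.9261) = 0.96402c; relative speed 0.96402c.
At |u| = 0.96402c, γ = (1 − 0.929335)^(−1/2) = 3.7618.
Craft A's interval is proper; time dilation gives Δt_B = γΔτ = 3.7618 × 361 minutes = 1358 minutes.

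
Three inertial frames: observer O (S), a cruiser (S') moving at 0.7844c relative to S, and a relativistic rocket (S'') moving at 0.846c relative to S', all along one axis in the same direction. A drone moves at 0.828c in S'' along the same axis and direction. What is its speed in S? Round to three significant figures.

First combine the drone and relativistic rocket (S''→S'): u₁ = (0.828 + 0.846)/(1 + 0.828×0.846) = 1.674/1.700488 = 0.98442.
Then combine with the cruiser (S'→S): u = (0.98442 + 0.7844)/(1 + 0.98442×0.7844) = 1.76882/1.772179048 = 0.9981.

0.998c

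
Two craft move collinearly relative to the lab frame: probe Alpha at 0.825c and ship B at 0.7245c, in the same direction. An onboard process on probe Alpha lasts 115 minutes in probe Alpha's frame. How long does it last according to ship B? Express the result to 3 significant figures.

119 minutes

The velocity of probe Alpha relative to ship B is (0.825 − 0.7245)c / (1 − 0.825×0.7245) = 0.24982c; relative speed 0.24982c.
At |u| = 0.24982c, γ = (1 − 0.06241)^(−1/2) = 1.0327.
Probe Alpha's interval is proper; time dilation gives Δt_B = γΔτ = 1.0327 × 115 minutes = 119 minutes.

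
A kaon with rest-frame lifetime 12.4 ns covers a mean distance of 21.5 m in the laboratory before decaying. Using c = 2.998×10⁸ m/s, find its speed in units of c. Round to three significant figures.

0.985c

Let x = d/(cτ) = 21.50 m / (2.998×10⁸ m/s × 1.240×10^-8 s) = 5.7834. Since d = βγcτ, x = βγ = β/√(1−β²).
Solving: β² = x²/(1+x²) = 33.4477/34.4477 = 0.97097, so β = 0.985.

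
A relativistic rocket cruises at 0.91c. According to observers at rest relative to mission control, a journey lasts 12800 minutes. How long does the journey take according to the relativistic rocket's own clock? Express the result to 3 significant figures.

Lorentz factor: γ = (1 − 0.8281)^(−1/2) = 2.4119.
The relativistic rocket's clock runs slow as seen from mission control, so Δτ = Δt/γ = 12800/2.4119 = 5310 minutes.

5310 minutes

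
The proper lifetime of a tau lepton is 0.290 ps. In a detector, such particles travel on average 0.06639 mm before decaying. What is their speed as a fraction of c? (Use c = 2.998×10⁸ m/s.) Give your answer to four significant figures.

0.6069c

d = βγcτ ⇒ βγ = d/(cτ) = 6.639×10^-5 m / (8.6942×10^-5 m) = 0.76361.
β = (βγ)/√(1+(βγ)²) = 0.76361/√1.5831 = 0.6069.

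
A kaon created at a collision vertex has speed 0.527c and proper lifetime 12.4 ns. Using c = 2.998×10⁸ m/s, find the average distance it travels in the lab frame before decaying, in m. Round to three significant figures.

γ = 1/√(1 − β²) = 1/√(1 − 0.277729) = 1/√0.722271 = 1/0.849865 = 1.1767.
Lab-frame lifetime: Δt = γτ = 1.1767 × 12.4 ns = 14.591 ns.
Distance: d = vΔt = 0.527 × 2.998×10⁸ m/s × 1.4591×10^-8 s = 2.31 m.

2.31 m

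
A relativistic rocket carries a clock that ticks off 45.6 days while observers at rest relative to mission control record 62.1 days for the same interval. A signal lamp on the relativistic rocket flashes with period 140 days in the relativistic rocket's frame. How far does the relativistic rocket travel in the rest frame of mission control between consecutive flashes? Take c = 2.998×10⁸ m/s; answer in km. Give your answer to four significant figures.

3.352×10^12 km

γ = Δt/Δτ = 62.1/45.6 = 1.36184.
β = √(1 − 1/γ²) = 0.67882. Lab-frame period = γτ = 1.36184×140 days = 190.66 days. Distance = βc × γτ = 0.67882 × 2.998×10⁸ m/s × 16473024 s = 3.3524×10^15 m = 3.352×10^12 km.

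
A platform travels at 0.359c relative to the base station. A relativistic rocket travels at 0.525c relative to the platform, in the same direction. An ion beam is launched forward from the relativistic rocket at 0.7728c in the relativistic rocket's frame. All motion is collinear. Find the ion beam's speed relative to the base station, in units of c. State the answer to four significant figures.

0.9630c

Compose velocities in two stages. Stage 1 (into S'): u₁ = (0.7728+0.525)/(1+0.7728×0.525) = 0.92323.
Stage 2 (into S): u = (0.92323+0.359)/(1+0.92323×0.359) = 0.96304, so the speed is 0.9630c.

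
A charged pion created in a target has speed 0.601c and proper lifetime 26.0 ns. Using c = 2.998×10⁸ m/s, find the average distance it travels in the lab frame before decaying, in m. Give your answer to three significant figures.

5.86 m

γ = 1/√(1 − β²) = 1/√(1 − 0.361201) = 1/√0.638799 = 1/0.799249 = 1.2512.
Lab-frame lifetime: Δt = γτ = 1.2512 × 26.0 ns = 32.531 ns.
Distance: d = vΔt = 0.601 × 2.998×10⁸ m/s × 3.2531×10^-8 s = 5.86 m.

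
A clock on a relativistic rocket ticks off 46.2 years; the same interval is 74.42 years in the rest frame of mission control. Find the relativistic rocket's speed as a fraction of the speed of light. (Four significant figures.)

0.7840c

γ = Δt/Δτ = 74.42/46.2 = 1.6108.
β = √(1 − 1/γ²) = √(1 − 0.385404) = √0.614596 = 0.7840.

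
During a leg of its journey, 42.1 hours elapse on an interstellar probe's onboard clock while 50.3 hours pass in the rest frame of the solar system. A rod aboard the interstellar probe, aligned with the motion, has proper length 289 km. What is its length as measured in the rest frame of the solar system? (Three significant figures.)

The time-dilation ratio gives γ = 50.3/42.1 = 1.19477.
L = L₀/γ = 289/1.19477 = 242 km.

242 km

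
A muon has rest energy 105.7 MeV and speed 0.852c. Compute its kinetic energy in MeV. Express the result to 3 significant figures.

96.2 MeV

γ = 1/√(1 − β²) = 1/√(1 − 0.725904) = 1/√0.274096 = 1.91007.
Kinetic energy: K = (γ − 1)mc² = (1.91007 − 1) × 105.7 MeV = 0.91007 × 105.7 = 96.2 MeV.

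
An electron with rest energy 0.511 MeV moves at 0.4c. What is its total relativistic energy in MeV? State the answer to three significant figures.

0.558 MeV

γ = 1/√(1 − β²) = 1/√(1 − 0.16) = 1/√0.84 = 1/0.916515 = 1.0911.
Total energy: E = γmc² = 1.0911 × 0.511 MeV = 0.558 MeV.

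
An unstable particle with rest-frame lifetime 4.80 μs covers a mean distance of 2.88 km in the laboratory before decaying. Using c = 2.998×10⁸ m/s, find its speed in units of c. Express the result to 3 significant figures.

Lab distance = (lab lifetime)·v = γτ·βc, so βγ = d/(cτ) = 2880/(2.998×10⁸ × 4.800×10^-6) = 2.0013.
With βγ = 2.0013: γ² = 1 + (βγ)² = 5.0052, and β = (βγ)/γ = 2.0013/2.23723 = 0.895.

0.895c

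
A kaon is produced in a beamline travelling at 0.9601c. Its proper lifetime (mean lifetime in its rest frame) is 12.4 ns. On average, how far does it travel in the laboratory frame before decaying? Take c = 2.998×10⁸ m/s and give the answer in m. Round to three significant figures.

γ = 1/√(1 − β²) = 1/√(1 − 0.92179201) = 1/√0.07820799 = 1/0.279657 = 3.5758.
Lab-frame lifetime: Δt = γτ = 3.5758 × 12.4 ns = 44.34 ns.
Distance: d = vΔt = 0.9601 × 2.998×10⁸ m/s × 4.4340×10^-8 s = 12.8 m.

12.8 m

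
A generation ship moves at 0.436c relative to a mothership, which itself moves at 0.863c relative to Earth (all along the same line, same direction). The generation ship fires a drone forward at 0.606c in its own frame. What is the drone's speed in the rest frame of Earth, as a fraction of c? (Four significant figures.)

0.9859c

Apply u = (u'+v)/(1+u'v) twice. Drone in the mothership frame: (0.606+0.436)/(1+0.606·0.436) = 1.042/1.264216 = 0.82423c.
That velocity, transformed to the rest frame of Earth: (0.82423+0.863)/(1+0.82423·0.863) = 1.68723/1.71131049 = 0.98593c.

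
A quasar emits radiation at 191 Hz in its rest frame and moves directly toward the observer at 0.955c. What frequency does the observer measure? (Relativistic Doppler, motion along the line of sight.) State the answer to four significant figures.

Relativistic Doppler (source moving toward): f_obs = f_src · √((1+β)/(1−β)).
With β = 0.955: factor = √(1.955/0.045) = 6.5912.
f_obs = 191 × 6.5912 = 1259 Hz.

1259 Hz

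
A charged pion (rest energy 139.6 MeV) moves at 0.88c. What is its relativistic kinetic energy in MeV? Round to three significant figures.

154 MeV

With β = 0.88, γ = 1/√(1 − 0.88²) = 1/√0.2256 = 2.1054.
Kinetic energy: K = (γ − 1)mc² = (2.1054 − 1) × 139.6 MeV = 1.1054 × 139.6 = 154 MeV.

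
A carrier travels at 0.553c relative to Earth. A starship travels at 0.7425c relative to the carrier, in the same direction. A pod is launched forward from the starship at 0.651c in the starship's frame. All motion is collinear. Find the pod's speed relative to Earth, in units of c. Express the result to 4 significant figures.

0.9822c

Apply u = (u'+v)/(1+u'v) twice. Pod in the carrier frame: (0.651+0.7425)/(1+0.651·0.7425) = 1.3935/1.4833675 = 0.93942c.
That velocity, transformed to the rest frame of Earth: (0.93942+0.553)/(1+0.93942·0.553) = 1.49242/1.51949926 = 0.98218c.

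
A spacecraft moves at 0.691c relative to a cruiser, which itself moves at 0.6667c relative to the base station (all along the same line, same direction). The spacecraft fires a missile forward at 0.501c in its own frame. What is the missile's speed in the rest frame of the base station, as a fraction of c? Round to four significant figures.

0.9760c

Apply u = (u'+v)/(1+u'v) twice. Missile in the cruiser frame: (0.501+0.691)/(1+0.501·0.691) = 1.192/1.346191 = 0.88546c.
That velocity, transformed to the rest frame of the base station: (0.88546+0.6667)/(1+0.88546·0.6667) = 1.55216/1.590336182 = 0.97599c.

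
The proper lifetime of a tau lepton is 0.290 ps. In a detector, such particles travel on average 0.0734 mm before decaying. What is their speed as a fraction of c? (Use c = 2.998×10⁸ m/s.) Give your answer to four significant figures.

0.6451c

d = βγcτ ⇒ βγ = d/(cτ) = 7.340×10^-5 m / (8.6942×10^-5 m) = 0.84424.
β = (βγ)/√(1+(βγ)²) = 0.84424/√1.712741 = 0.6451.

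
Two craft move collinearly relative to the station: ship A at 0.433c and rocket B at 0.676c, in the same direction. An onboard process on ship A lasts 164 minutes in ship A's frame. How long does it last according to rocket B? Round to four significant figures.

Speed of ship A in rocket B's frame: u = (v_A − v_B)/(1 − v_A v_B/c²) = (0.433 − 0.676)/(1 − 0.433×0.676) = −0.243/0.707292 = −0.34356; |u| = 0.34356c.
At |u| = 0.34356c, γ = (1 − 0.118033)^(−1/2) = 1.0648.
The clock on ship A records proper time, so rocket B measures Δt = γΔτ = 1.0648 × 164 = 174.6 minutes.

174.6 minutes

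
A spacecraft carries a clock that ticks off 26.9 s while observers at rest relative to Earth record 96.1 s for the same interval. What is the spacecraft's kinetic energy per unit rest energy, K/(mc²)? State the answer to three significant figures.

From Δt = γΔτ: γ = 96.1/26.9 = 3.57249.
Since K = (γ−1)mc², K/(mc²) = 3.57249 − 1 = 2.57.

2.57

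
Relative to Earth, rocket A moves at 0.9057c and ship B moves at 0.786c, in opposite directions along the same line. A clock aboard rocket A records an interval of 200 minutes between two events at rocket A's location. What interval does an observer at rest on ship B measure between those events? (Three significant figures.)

1310 minutes

Transform rocket A's velocity into ship B's frame: (0.9057 + 0.786)/(1 + 0.9057·0.786) = 1.6917/1.7118802, so the relative speed is 0.98821c.
At |u| = 0.98821c, γ = (1 − 0.976559)^(−1/2) = 6.5315.
The clock on rocket A records proper time, so ship B measures Δt = γΔτ = 6.5315 × 200 = 1310 minutes.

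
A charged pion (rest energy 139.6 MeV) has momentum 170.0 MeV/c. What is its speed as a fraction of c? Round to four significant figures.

pc/(mc²) = 170.0/139.6 = 1.2178 = βγ = β/√(1−β²).
So β² = x²/(1 + x²) with x = 1.2178: x² = 1.48304, β² = 1.48304/2.48304 = 0.597268, β = 0.7728.

0.7728c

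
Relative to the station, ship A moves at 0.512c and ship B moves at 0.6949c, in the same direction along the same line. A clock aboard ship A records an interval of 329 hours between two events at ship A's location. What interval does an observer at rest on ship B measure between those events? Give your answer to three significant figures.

Transform ship A's velocity into ship B's frame: (0.512 − 0.6949)/(1 − 0.512·0.6949) = −0.1829/0.6442112, so the relative speed is 0.28391c.
At |u| = 0.28391c, γ = (1 − 0.0806049)^(−1/2) = 1.0429.
The clock on ship A records proper time, so ship B measures Δt = γΔτ = 1.0429 × 329 = 343 hours.

343 hours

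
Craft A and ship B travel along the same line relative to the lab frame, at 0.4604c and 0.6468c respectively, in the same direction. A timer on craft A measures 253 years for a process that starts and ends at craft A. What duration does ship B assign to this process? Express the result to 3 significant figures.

262 years

Speed of craft A in ship B's frame: u = (v_A − v_B)/(1 − v_A v_B/c²) = (0.4604 − 0.6468)/(1 − 0.4604×0.6468) = −0.1864/0.70221328 = −0.26545; |u| = 0.26545c.
γ for this relative speed: γ = 1/√(1 − 0.0704637) = 1.0372.
Craft A's interval is proper; time dilation gives Δt_B = γΔτ = 1.0372 × 253 years = 262 years.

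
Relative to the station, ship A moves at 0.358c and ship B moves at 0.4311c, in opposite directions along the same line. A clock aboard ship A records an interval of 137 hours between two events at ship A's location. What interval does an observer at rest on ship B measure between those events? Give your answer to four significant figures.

187.7 hours

Transform ship A's velocity into ship B's frame: (0.358 + 0.4311)/(1 + 0.358·0.4311) = 0.7891/1.1543338, so the relative speed is 0.6836c.
γ for this relative speed: γ = 1/√(1 − 0.467309) = 1.3701.
Ship A's interval is proper; time dilation gives Δt_B = γΔτ = 1.3701 × 137 hours = 187.7 hours.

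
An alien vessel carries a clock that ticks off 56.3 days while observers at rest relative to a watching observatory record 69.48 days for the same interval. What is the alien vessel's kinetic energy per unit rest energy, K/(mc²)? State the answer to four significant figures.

The time-dilation ratio gives γ = 69.48/56.3 = 1.2341.
Since K = (γ−1)mc², K/(mc²) = 1.2341 − 1 = 0.2341.

0.2341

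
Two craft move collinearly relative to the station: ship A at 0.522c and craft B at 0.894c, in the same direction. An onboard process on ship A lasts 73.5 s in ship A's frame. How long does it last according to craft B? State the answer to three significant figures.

103 s

The velocity of ship A relative to craft B is (0.522 − 0.894)c / (1 − 0.522×0.894) = −0.6975c; relative speed 0.6975c.
γ for this relative speed: γ = 1/√(1 − 0.486506) = 1.3955.
The clock on ship A records proper time, so craft B measures Δt = γΔτ = 1.3955 × 73.5 = 103 s.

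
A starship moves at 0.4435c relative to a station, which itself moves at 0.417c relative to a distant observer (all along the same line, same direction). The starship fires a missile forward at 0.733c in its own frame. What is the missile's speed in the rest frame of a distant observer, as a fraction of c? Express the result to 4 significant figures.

0.9523c

First combine the missile and starship (S''→S'): u₁ = (0.733 + 0.4435)/(1 + 0.733×0.4435) = 1.1765/1.3250855 = 0.88787.
Then combine with the station (S'→S): u = (0.88787 + 0.417)/(1 + 0.88787×0.417) = 1.30487/1.37024179 = 0.95229.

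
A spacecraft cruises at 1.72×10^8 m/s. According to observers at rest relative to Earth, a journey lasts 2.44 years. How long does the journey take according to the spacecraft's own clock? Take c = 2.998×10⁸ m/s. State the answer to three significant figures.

β = v/c = (1.72×10^8 m/s)/(2.998×10⁸ m/s) = 0.573716.
γ = 1/√(1 − β²) = 1/√(1 − 0.32915) = 1/√0.67085 = 1/0.819054 = 1.2209.
The spacecraft's clock runs slow as seen from Earth, so Δτ = Δt/γ = 2.44/1.2209 = 2.00 years.

2.00 years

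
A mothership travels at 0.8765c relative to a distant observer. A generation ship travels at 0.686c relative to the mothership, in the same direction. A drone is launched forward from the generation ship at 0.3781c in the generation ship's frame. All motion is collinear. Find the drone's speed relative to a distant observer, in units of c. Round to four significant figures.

First combine the drone and generation ship (S''→S'): u₁ = (0.3781 + 0.686)/(1 + 0.3781×0.686) = 1.0641/1.2593766 = 0.84494.
Then combine with the mothership (S'→S): u = (0.84494 + 0.8765)/(1 + 0.84494×0.8765) = 1.72144/1.74058991 = 0.989.

0.9890c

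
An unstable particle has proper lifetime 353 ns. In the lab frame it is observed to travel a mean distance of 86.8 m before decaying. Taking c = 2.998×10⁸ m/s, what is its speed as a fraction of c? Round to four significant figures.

Let x = d/(cτ) = 86.80 m / (2.998×10⁸ m/s × 3.530×10^-7 s) = 0.82019. Since d = βγcτ, x = βγ = β/√(1−β²).
Solving: β² = x²/(1+x²) = 0.672712/1.672712 = 0.402168, so β = 0.6342.

0.6342c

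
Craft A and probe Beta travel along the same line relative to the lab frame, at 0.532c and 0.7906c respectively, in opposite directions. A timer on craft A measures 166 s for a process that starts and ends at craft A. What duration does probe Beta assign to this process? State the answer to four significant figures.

454.8 s

The velocity of craft A relative to probe Beta is (0.532 + 0.7906)c / (1 + 0.532×0.7906) = 0.93102c; relative speed 0.93102c.
γ for this relative speed: γ = 1/√(1 − 0.866798) = 2.74.
Craft A's interval is proper; time dilation gives Δt_B = γΔτ = 2.74 × 166 s = 454.8 s.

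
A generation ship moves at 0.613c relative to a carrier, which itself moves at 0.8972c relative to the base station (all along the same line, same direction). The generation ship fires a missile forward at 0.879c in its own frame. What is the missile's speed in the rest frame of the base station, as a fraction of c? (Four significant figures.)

0.9983c

Apply u = (u'+v)/(1+u'v) twice. Missile in the carrier frame: (0.879+0.613)/(1+0.879·0.613) = 1.492/1.538827 = 0.96957c.
That velocity, transformed to the rest frame of the base station: (0.96957+0.8972)/(1+0.96957·0.8972) = 1.86677/1.869898204 = 0.99833c.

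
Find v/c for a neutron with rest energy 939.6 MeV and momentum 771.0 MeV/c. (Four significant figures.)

βγ = pc/(mc²) = 771.0/939.6 = 0.82056.
Since γ² = 1 + (βγ)² = 1.673319, γ = √1.673319 = 1.29357, and β = (βγ)/γ = 0.82056/1.29357 = 0.6343.

0.6343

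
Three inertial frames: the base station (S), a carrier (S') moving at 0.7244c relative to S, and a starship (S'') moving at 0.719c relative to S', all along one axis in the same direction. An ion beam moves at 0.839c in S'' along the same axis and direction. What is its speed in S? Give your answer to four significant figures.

0.9954c

First combine the ion beam and starship (S''→S'): u₁ = (0.839 + 0.719)/(1 + 0.839×0.719) = 1.558/1.603241 = 0.97178.
Then combine with the carrier (S'→S): u = (0.97178 + 0.7244)/(1 + 0.97178×0.7244) = 1.69618/1.703957432 = 0.99544.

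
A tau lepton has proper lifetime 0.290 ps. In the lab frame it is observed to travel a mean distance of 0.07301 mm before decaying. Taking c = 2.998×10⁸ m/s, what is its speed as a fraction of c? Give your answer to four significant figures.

d = βγcτ ⇒ βγ = d/(cτ) = 7.301×10^-5 m / (8.6942×10^-5 m) = 0.83976.
β = (βγ)/√(1+(βγ)²) = 0.83976/√1.705197 = 0.6431.

0.6431c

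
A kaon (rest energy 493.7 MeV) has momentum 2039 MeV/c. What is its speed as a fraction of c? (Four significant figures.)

0.9719c

βγ = pc/(mc²) = 2039/493.7 = 4.13.
Since γ² = 1 + (βγ)² = 18.0569, γ = √18.0569 = 4.24934, and β = (βγ)/γ = 4.13/4.24934 = 0.9719.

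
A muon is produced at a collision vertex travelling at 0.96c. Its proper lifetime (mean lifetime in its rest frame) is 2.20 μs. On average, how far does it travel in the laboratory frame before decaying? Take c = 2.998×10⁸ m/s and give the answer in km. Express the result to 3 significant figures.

With β = 0.96, γ = 1/√(1 − 0.96²) = 1/√0.0784 = 3.5714.
Lab-frame lifetime: Δt = γτ = 3.5714 × 2.20 μs = 7.8571 μs.
Distance: d = vΔt = 0.96 × 2.998×10⁸ m/s × 7.8571×10^-6 s = 2260 m = 2.26 km.

2.26 km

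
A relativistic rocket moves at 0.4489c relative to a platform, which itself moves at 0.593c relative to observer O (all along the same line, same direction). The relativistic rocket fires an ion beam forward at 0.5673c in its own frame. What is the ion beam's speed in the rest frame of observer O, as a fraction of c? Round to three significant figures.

0.948c

Apply u = (u'+v)/(1+u'v) twice. Ion beam in the platform frame: (0.5673+0.4489)/(1+0.5673·0.4489) = 1.0162/1.25466097 = 0.80994c.
That velocity, transformed to the rest frame of observer O: (0.80994+0.593)/(1+0.80994·0.593) = 1.40294/1.48029442 = 0.94774c.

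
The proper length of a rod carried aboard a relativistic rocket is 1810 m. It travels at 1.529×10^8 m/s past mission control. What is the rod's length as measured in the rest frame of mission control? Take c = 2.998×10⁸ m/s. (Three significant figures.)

1560 m

β = v/c = (1.529×10^8 m/s)/(2.998×10⁸ m/s) = 0.510007.
γ = 1/√(1 − β²) = 1/√(1 − 0.2601071) = 1/√0.7398929 = 1/0.86017 = 1.1626.
Length contraction: L = L₀/γ = 1810/1.1626 = 1560 m.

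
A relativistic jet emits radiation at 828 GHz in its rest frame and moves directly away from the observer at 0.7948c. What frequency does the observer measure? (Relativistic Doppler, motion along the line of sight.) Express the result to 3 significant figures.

280 GHz

Relativistic Doppler (source moving away): f_obs = f_src · √((1−β)/(1+β)).
With β = 0.7948: factor = √(0.2052/1.7948) = 0.33813.
f_obs = 828 × 0.33813 = 280 GHz.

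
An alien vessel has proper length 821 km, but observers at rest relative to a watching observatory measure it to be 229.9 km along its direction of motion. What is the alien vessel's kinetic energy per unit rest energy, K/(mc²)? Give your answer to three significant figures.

2.57

Length contraction gives γ = L₀/L = 821/229.9 = 3.57112.
K/(mc²) = γ − 1 = 3.57112 − 1 = 2.57.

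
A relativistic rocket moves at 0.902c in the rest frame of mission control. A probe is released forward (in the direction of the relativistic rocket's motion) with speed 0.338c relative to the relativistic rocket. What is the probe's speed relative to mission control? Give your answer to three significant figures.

0.950c

Relativistic velocity addition: u = (u' + v)/(1 + u'v/c²), with u' = 0.338c and v = 0.902c.
Numerator: 0.338 + 0.902 = 1.24. Denominator: 1 + (0.338)(0.902) = 1.304876.
u = 1.24/1.304876 = 0.95028, so the speed is 0.950c.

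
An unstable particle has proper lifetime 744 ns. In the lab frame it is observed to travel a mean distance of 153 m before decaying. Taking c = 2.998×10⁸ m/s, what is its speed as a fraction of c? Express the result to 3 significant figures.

0.566c

Lab distance = (lab lifetime)·v = γτ·βc, so βγ = d/(cτ) = 153.0/(2.998×10⁸ × 7.440×10^-7) = 0.68594.
With βγ = 0.68594: γ² = 1 + (βγ)² = 1.470514, and β = (βγ)/γ = 0.68594/1.21265 = 0.566.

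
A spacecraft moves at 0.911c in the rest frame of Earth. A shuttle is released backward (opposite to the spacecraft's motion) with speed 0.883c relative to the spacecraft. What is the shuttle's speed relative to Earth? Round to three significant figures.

Relativistic velocity addition: u = (u' + v)/(1 + u'v/c²), with u' = −0.883c and v = 0.911c.
Numerator: −0.883 + 0.911 = 0.028. Denominator: 1 + (−0.883)(0.911) = 0.195587.
u = 0.028/0.195587 = 0.14316, so the speed is 0.143c.

0.143c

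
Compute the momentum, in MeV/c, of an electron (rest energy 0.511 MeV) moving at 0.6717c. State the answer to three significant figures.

β² = 0.45118089, so γ = 1/√0.54881911 = 1.3498.
Momentum: p = γβ·mc = 1.3498 × 0.6717 × 0.511 MeV/c = 0.463 MeV/c.

0.463 MeV/c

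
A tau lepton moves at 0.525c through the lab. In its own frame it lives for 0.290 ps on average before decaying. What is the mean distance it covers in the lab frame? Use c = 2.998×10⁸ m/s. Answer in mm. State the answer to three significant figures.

0.0536 mm

With β = 0.525, γ = 1/√(1 − 0.525²) = 1/√0.724375 = 1.1749.
Lab-frame lifetime: Δt = γτ = 1.1749 × 0.290 ps = 0.34072 ps.
Distance: d = vΔt = 0.525 × 2.998×10⁸ m/s × 3.4072×10^-13 s = 5.36×10^-5 m = 0.0536 mm.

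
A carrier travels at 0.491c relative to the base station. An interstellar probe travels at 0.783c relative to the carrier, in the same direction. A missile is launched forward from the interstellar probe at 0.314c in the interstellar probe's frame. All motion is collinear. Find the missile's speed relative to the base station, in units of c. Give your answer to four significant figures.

Apply u = (u'+v)/(1+u'v) twice. Missile in the carrier frame: (0.314+0.783)/(1+0.314·0.783) = 1.097/1.245862 = 0.88051c.
That velocity, transformed to the rest frame of the base station: (0.88051+0.491)/(1+0.88051·0.491) = 1.37151/1.43233041 = 0.95754c.

0.9575c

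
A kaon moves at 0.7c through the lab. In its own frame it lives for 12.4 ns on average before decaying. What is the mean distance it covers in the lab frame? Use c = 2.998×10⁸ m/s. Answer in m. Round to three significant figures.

3.64 m

γ = 1/√(1 − β²) = 1/√(1 − 0.49) = 1/√0.51 = 1/0.714143 = 1.4003.
Lab-frame lifetime: Δt = γτ = 1.4003 × 12.4 ns = 17.364 ns.
Distance: d = vΔt = 0.7 × 2.998×10⁸ m/s × 1.7364×10^-8 s = 3.64 m.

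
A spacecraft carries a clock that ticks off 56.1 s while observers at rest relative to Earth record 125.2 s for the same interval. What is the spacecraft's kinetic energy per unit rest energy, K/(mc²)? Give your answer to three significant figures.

The time-dilation ratio gives γ = 125.2/56.1 = 2.23173.
Since K = (γ−1)mc², K/(mc²) = 2.23173 − 1 = 1.23.

1.23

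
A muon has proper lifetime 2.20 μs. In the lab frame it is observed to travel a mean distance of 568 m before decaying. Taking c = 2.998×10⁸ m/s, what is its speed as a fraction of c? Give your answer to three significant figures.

0.653c

d = βγcτ ⇒ βγ = d/(cτ) = 568.0 m / (659.56 m) = 0.86118.
β = (βγ)/√(1+(βγ)²) = 0.86118/√1.741631 = 0.653.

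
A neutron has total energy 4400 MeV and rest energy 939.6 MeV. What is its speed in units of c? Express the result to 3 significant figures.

γ = E/(mc²) = 4400/939.6 = 4.6828.
β = √(1 − 1/γ²) = √(1 − 0.0456025) = √0.9543975 = 0.977.

0.977c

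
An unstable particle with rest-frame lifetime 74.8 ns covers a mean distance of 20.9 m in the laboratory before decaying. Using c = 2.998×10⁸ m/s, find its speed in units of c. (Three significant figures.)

Let x = d/(cτ) = 20.90 m / (2.998×10⁸ m/s × 7.480×10^-8 s) = 0.93199. Since d = βγcτ, x = βγ = β/√(1−β²).
Solving: β² = x²/(1+x²) = 0.868605/1.868605 = 0.464841, so β = 0.682.

0.682c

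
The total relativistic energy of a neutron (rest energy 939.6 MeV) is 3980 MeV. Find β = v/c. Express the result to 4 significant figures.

γ = E/(mc²) = 3980/939.6 = 4.2358.
β = √(1 − 1/γ²) = √(1 − 0.0557351) = √0.9442649 = 0.9717.

0.9717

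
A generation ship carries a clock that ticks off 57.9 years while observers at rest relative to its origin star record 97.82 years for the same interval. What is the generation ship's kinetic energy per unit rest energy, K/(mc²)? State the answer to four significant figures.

The time-dilation ratio gives γ = 97.82/57.9 = 1.68946.
K/(mc²) = γ − 1 = 1.68946 − 1 = 0.6895.

0.6895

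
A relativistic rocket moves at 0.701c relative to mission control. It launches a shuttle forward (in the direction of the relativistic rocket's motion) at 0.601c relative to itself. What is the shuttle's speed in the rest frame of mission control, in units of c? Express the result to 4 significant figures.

0.9161c

In units of c, u = (u' + v)/(1 + u'v) with u' = 0.601 and v = 0.701.
Numerator: 0.601 + 0.701 = 1.302. Denominator: 1 + (0.601)(0.701) = 1.421301.
u = 1.302/1.421301 = 0.91606, so the speed is 0.9161c.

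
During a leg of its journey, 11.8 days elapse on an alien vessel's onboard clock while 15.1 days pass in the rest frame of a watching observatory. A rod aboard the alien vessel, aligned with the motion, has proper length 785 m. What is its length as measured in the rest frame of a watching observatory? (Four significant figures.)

613.4 m

From Δt = γΔτ: γ = 15.1/11.8 = 1.27966.
L = L₀/γ = 785/1.27966 = 613.4 m.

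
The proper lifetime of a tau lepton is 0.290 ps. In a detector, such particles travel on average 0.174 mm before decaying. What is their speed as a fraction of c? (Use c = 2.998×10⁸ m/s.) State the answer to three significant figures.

0.895c

d = βγcτ ⇒ βγ = d/(cτ) = 1.740×10^-4 m / (8.6942×10^-5 m) = 2.0013.
β = (βγ)/√(1+(βγ)²) = 2.0013/√5.0052 = 0.895.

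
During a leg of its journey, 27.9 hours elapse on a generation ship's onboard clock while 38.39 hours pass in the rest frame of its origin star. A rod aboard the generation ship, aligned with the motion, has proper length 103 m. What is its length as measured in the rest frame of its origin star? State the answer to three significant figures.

74.9 m

From Δt = γΔτ: γ = 38.39/27.9 = 1.37599.
The rod contracts by the same γ: 103 m / 1.37599 = 74.9 m.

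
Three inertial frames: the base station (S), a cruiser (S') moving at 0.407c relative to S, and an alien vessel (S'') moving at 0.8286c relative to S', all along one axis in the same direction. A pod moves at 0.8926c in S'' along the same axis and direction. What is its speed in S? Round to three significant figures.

0.996c

First combine the pod and alien vessel (S''→S'): u₁ = (0.8926 + 0.8286)/(1 + 0.8926×0.8286) = 1.7212/1.73960836 = 0.98942.
Then combine with the cruiser (S'→S): u = (0.98942 + 0.407)/(1 + 0.98942×0.407) = 1.39642/1.40269394 = 0.99553.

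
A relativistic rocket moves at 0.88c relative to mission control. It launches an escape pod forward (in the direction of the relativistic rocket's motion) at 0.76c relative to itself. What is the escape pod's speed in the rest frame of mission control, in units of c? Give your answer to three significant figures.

In units of c, u = (u' + v)/(1 + u'v) with u' = 0.76 and v = 0.88.
Numerator: 0.76 + 0.88 = 1.64. Denominator: 1 + (0.76)(0.88) = 1.6688.
u = 1.64/1.6688 = 0.98274, so the speed is 0.983c.

0.983c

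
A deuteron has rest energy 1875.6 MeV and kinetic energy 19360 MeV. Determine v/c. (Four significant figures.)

γ = 1 + K/(mc²) = 1 + 19360/1875.6 = 11.322.
β = √(1 − 1/γ²) = √(1 − 0.00780106) = √0.99219894 = 0.9961.

0.9961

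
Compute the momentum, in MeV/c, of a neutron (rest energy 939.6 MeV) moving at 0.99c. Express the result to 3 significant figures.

6590 MeV/c

γ = 1/√(1 − β²) = 1/√(1 − 0.9801) = 1/√0.0199 = 1/0.141067 = 7.0888.
Momentum: p = γβ·mc = 7.0888 × 0.99 × 939.6 MeV/c = 6590 MeV/c.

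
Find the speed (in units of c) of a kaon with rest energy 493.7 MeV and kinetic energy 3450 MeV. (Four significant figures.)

0.9921c

K = (γ−1)mc², so γ = 1 + 3450/493.7 = 7.988.
Then v/c = √(1 − γ⁻²) = √(1 − 0.015672) = √0.984328 = 0.9921.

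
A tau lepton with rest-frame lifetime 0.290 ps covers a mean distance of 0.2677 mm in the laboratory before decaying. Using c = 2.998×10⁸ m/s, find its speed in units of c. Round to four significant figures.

0.9511c

d = βγcτ ⇒ βγ = d/(cτ) = 2.677×10^-4 m / (8.6942×10^-5 m) = 3.0791.
β = (βγ)/√(1+(βγ)²) = 3.0791/√10.48086 = 0.9511.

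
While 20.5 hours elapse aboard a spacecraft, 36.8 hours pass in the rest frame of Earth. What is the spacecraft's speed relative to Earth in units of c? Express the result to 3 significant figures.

γ = Δt/Δτ = 36.8/20.5 = 1.7951.
β = √(1 − 1/γ²) = √(1 − 0.310329) = √0.689671 = 0.830.

0.830c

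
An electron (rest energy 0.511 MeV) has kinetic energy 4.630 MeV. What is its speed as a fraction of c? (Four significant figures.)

K = (γ−1)mc², so γ = 1 + 4.630/0.511 = 10.061.
Then v/c = √(1 − γ⁻²) = √(1 − 0.00987911) = √0.99012089 = 0.9950.

0.9950c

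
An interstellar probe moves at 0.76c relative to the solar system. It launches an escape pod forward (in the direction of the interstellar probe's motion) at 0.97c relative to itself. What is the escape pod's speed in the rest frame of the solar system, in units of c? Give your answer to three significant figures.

In units of c, u = (u' + v)/(1 + u'v) with u' = 0.97 and v = 0.76.
Numerator: 0.97 + 0.76 = 1.73. Denominator: 1 + (0.97)(0.76) = 1.7372.
u = 1.73/1.7372 = 0.99586, so the speed is 0.996c.

0.996c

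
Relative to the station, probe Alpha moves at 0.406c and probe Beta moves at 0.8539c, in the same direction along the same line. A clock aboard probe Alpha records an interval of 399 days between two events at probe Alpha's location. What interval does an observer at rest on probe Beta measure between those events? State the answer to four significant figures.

548.1 days

Speed of probe Alpha in probe Beta's frame: u = (v_A − v_B)/(1 − v_A v_B/c²) = (0.406 − 0.8539)/(1 − 0.406×0.8539) = −0.4479/0.6533166 = −0.68558; |u| = 0.68558c.
At |u| = 0.68558c, γ = (1 − 0.47002)^(−1/2) = 1.3736.
Probe Alpha's interval is proper; time dilation gives Δt_B = γΔτ = 1.3736 × 399 days = 548.1 days.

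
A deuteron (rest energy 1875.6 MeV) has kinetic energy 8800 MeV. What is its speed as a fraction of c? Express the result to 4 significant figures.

γ = 1 + K/(mc²) = 1 + 8800/1875.6 = 5.6918.
β = √(1 − 1/γ²) = √(1 − 0.0308674) = √0.9691326 = 0.9844.

0.9844c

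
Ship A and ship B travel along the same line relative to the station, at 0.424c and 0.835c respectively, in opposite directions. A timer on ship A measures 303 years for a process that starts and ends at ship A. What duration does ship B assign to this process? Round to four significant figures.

823.3 years

Speed of ship A in ship B's frame: u = (v_A + v_B)/(1 + v_A v_B/c²) = (0.424 + 0.835)/(1 + 0.424×0.835) = 1.259/1.35404 = 0.92981; |u| = 0.92981c.
At |u| = 0.92981c, γ = (1 − 0.864547)^(−1/2) = 2.7171.
The clock on ship A records proper time, so ship B measures Δt = γΔτ = 2.7171 × 303 = 823.3 years.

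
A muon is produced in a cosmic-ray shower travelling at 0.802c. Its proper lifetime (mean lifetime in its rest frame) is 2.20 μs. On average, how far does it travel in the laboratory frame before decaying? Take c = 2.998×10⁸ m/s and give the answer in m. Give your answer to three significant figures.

γ = 1/√(1 − β²) = 1/√(1 − 0.643204) = 1/√0.356796 = 1/0.597324 = 1.6741.
Lab-frame lifetime: Δt = γτ = 1.6741 × 2.20 μs = 3.683 μs.
Distance: d = vΔt = 0.802 × 2.998×10⁸ m/s × 3.6830×10^-6 s = 886 m.

886 m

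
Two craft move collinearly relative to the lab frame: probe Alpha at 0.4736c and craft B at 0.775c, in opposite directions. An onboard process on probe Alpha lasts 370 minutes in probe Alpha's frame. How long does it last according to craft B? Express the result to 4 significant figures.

Transform probe Alpha's velocity into craft B's frame: (0.4736 + 0.775)/(1 + 0.4736·0.775) = 1.2486/1.36704, so the relative speed is 0.91336c.
At |u| = 0.91336c, γ = (1 − 0.834226)^(−1/2) = 2.4561.
Probe Alpha's interval is proper; time dilation gives Δt_B = γΔτ = 2.4561 × 370 minutes = 908.8 minutes.

908.8 minutes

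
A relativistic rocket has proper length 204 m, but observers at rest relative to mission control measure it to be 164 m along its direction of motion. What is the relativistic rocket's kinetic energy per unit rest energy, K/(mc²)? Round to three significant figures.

0.244

γ = L₀/L = 204/164 = 1.2439.
Since K = (γ−1)mc², K/(mc²) = 1.2439 − 1 = 0.244.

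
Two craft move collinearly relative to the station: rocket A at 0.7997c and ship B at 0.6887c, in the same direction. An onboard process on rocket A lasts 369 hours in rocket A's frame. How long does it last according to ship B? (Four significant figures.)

The velocity of rocket A relative to ship B is (0.7997 − 0.6887)c / (1 − 0.7997×0.6887) = 0.24708c; relative speed 0.24708c.
γ for this relative speed: γ = 1/√(1 − 0.0610485) = 1.032.
The clock on rocket A records proper time, so ship B measures Δt = γΔτ = 1.032 × 369 = 380.8 hours.

380.8 hours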